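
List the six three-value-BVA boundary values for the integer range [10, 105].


Range: [10, 105]
Boundaries: just below min, min, min+1, max-1, max, just above max
Values: [9, 10, 11, 104, 105, 106]

[9, 10, 11, 104, 105, 106]


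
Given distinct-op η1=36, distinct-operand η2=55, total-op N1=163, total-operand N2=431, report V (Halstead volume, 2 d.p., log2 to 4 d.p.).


Formula: V = N * log2(η), where N = N1 + N2 and η = η1 + η2
η = 36 + 55 = 91
N = 163 + 431 = 594
log2(91) ≈ 6.5078
V = 594 * 6.5078 = 3865.63

3865.63


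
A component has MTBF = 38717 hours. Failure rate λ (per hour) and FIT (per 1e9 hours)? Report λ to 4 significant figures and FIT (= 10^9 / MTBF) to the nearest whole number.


Formula: λ = 1 / MTBF; FIT = λ × 1e9 = 1e9 / MTBF
λ = 1 / 38717 ≈ 2.583e-05 failures/hour
FIT = 1e9 / 38717 ≈ 25828 failures per 1e9 hours (nearest whole number)

λ = 2.583e-05 /h, FIT = 25828


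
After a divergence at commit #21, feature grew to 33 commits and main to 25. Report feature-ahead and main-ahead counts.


Common ancestor: commit #21
feature commits after divergence: 33 - 21 = 12
main commits after divergence: 25 - 21 = 4
feature is 12 commits ahead of main
main is 4 commits ahead of feature

feature ahead: 12, main ahead: 4


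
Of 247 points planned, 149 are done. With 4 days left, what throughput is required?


Formula: Required rate = Remaining points / Days left
Remaining = 247 - 149 = 98 points
Required rate = 98 / 4 = 24.5 points/day

24.5 points/day


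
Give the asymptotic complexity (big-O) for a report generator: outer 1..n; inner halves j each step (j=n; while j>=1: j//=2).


Reasoning: n times log n
Complexity: O(n log n)

O(n log n)


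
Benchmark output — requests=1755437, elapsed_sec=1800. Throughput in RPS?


Formula: throughput = requests / seconds
throughput = 1755437 / 1800
throughput = 975.24 requests/second

975.24 requests/second


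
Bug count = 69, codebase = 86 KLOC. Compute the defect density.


Defect density = defects / KLOC
Defect density = 69 / 86
Defect density = 0.802 defects/KLOC

0.802 defects/KLOC


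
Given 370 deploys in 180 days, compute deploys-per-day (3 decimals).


Formula: deployments per day = releases / days
= 370 / 180
= 2.056 deploys/day
(equivalently, 14.39 deploys/week)

2.056 deploys/day


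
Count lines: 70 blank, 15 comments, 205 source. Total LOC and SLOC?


Total LOC = blank + comment + code
Total LOC = 70 + 15 + 205 = 290
SLOC (source only) = code = 205

Total LOC: 290, SLOC: 205


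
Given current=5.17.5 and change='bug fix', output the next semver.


Current: 5.17.5
Change category: 'bug fix' → patch bump
SemVer rule: patch bump → increment PATCH (MAJOR and MINOR unchanged)
New: 5.17.6

5.17.6


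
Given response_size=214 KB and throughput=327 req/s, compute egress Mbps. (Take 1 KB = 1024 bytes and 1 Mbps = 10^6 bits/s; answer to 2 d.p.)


Formula: Mbps = payload_bytes * RPS * 8 / 1e6
Payload per request = 214 KB = 214 * 1024 = 219136 bytes
Total bytes/sec = 219136 * 327 = 71657472
Total bits/sec = 71657472 * 8 = 573259776
Mbps = 573259776 / 1e6 = 573.26

573.26 Mbps


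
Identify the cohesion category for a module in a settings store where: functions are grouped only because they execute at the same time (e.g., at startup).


Reasoning: Related by timing only
Type: Temporal cohesion

Temporal cohesion


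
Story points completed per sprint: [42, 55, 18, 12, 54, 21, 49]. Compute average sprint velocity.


Formula: Avg velocity = Total points / Number of sprints
Points: [42, 55, 18, 12, 54, 21, 49]
Sum = 42 + 55 + 18 + 12 + 54 + 21 + 49 = 251
Avg velocity = 251 / 7 = 35.86 points/sprint

35.86 points/sprint


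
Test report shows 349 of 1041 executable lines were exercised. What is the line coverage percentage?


Coverage = covered / total * 100
Coverage = 349 / 1041 * 100
Coverage = 33.53%

33.53%


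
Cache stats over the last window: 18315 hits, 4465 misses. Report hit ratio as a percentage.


Formula: hit rate = hits / (hits + misses) * 100
hit rate = 18315 / (18315 + 4465) * 100
hit rate = 18315 / 22780 * 100
hit rate = 80.4%

80.4%


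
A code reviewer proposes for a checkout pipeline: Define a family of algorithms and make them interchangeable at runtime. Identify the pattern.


This matches the Strategy pattern

Strategy


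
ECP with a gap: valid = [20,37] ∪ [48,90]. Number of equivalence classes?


Valid ranges: [20,37] and [48,90]
Class 1: x < 20 — invalid
Class 2: 20 ≤ x ≤ 37 — valid
Class 3: 37 < x < 48 — invalid (gap between ranges)
Class 4: 48 ≤ x ≤ 90 — valid
Class 5: x > 90 — invalid
Total equivalence classes: 5

5 equivalence classes


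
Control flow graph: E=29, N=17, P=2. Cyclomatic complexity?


Formula: V(G) = E - N + 2P
V(G) = 29 - 17 + 2*2
V(G) = 12 + 4
V(G) = 16

16


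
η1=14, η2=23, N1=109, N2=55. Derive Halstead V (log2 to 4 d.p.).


Formula: V = N * log2(η), where N = N1 + N2 and η = η1 + η2
η = 14 + 23 = 37
N = 109 + 55 = 164
log2(37) ≈ 5.2095
V = 164 * 5.2095 = 854.36

854.36


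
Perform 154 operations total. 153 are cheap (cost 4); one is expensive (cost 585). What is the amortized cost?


Formula: Amortized cost = Total cost / Operations
Total cost = (153 * 4) + (1 * 585)
Total cost = 612 + 585 = 1197
Amortized = 1197 / 154 = 7.7727

7.7727


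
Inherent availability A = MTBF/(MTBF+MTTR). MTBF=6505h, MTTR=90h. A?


Availability = MTBF / (MTBF + MTTR)
Availability = 6505 / (6505 + 90)
Availability = 6505 / 6595
Availability = 98.6353%

98.6353%


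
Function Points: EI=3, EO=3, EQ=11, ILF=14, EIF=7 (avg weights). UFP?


UFP = EI*4 + EO*5 + EQ*4 + ILF*10 + EIF*7
UFP = 3*4 + 3*5 + 11*4 + 14*10 + 7*7
UFP = 12 + 15 + 44 + 140 + 49
UFP = 260

260


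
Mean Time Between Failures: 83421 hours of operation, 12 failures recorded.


Formula: MTBF = Total operating time / Number of failures
MTBF = 83421 / 12
MTBF = 6951.75 hours

6951.75 hours


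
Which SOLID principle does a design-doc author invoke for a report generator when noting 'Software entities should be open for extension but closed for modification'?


This describes the Open/Closed Principle (OCP)

Open/Closed Principle (OCP)


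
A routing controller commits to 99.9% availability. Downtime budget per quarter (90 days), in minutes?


Formula: allowed downtime = period * (100 - SLA) / 100
Period (quarter (90 days)) = 129600 minutes
Unavailability fraction = (100 - 99.9) / 100
Allowed downtime = 129600 * (100 - 99.9) / 100
Allowed downtime = 129.6 minutes

129.6 minutes


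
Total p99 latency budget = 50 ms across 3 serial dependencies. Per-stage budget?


Formula: per_stage = total_budget / stages
per_stage = 50 / 3
per_stage = 16.67 ms

16.67 ms


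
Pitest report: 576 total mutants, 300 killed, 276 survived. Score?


Mutation score = killed / total * 100
Mutation score = 300 / 576 * 100
Mutation score = 52.08%

52.08%


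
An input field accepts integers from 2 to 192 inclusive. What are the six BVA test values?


Range: [2, 192]
Boundaries: just below min, min, min+1, max-1, max, just above max
Values: [1, 2, 3, 191, 192, 193]

[1, 2, 3, 191, 192, 193]


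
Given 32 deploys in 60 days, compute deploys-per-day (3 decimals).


Formula: deployments per day = releases / days
= 32 / 60
= 0.533 deploys/day
(equivalently, 3.73 deploys/week)

0.533 deploys/day


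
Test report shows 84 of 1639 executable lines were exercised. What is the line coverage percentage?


Coverage = covered / total * 100
Coverage = 84 / 1639 * 100
Coverage = 5.13%

5.13%


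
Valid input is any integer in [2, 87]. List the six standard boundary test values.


Range: [2, 87]
Boundaries: just below min, min, min+1, max-1, max, just above max
Values: [1, 2, 3, 86, 87, 88]

[1, 2, 3, 86, 87, 88]


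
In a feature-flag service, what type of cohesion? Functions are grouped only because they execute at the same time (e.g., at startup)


Reasoning: Related by timing only
Type: Temporal cohesion

Temporal cohesion


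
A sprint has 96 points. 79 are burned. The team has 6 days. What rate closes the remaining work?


Formula: Required rate = Remaining points / Days left
Remaining = 96 - 79 = 17 points
Required rate = 17 / 6 = 2.83 points/day

2.83 points/day


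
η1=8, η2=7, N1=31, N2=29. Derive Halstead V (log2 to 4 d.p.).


Formula: V = N * log2(η), where N = N1 + N2 and η = η1 + η2
η = 8 + 7 = 15
N = 31 + 29 = 60
log2(15) ≈ 3.9069
V = 60 * 3.9069 = 234.41

234.41


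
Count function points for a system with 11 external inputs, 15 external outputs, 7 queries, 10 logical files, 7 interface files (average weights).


UFP = EI*4 + EO*5 + EQ*4 + ILF*10 + EIF*7
UFP = 11*4 + 15*5 + 7*4 + 10*10 + 7*7
UFP = 44 + 75 + 28 + 100 + 49
UFP = 296

296


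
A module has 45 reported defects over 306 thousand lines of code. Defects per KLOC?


Defect density = defects / KLOC
Defect density = 45 / 306
Defect density = 0.147 defects/KLOC

0.147 defects/KLOC


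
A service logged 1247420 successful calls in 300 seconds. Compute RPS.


Formula: throughput = requests / seconds
throughput = 1247420 / 300
throughput = 4158.07 requests/second

4158.07 requests/second


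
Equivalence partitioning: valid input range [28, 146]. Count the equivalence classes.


Valid range: [28, 146]
Class 1: x < 28 — invalid
Class 2: 28 ≤ x ≤ 146 — valid
Class 3: x > 146 — invalid
Total equivalence classes: 3

3 equivalence classes


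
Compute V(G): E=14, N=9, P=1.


Formula: V(G) = E - N + 2P
V(G) = 14 - 9 + 2*1
V(G) = 5 + 2
V(G) = 7

7


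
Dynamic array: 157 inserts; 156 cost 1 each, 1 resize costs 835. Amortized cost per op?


Formula: Amortized cost = Total cost / Operations
Total cost = (156 * 1) + (1 * 835)
Total cost = 156 + 835 = 991
Amortized = 991 / 157 = 6.3121

6.3121


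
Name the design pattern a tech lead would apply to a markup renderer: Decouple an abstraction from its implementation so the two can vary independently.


This matches the Bridge pattern

Bridge


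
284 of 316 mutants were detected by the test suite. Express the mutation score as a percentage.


Mutation score = killed / total * 100
Mutation score = 284 / 316 * 100
Mutation score = 89.87%

89.87%


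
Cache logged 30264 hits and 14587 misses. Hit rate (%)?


Formula: hit rate = hits / (hits + misses) * 100
hit rate = 30264 / (30264 + 14587) * 100
hit rate = 30264 / 44851 * 100
hit rate = 67.48%

67.48%


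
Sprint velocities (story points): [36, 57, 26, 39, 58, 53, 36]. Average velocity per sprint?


Formula: Avg velocity = Total points / Number of sprints
Points: [36, 57, 26, 39, 58, 53, 36]
Sum = 36 + 57 + 26 + 39 + 58 + 53 + 36 = 305
Avg velocity = 305 / 7 = 43.57 points/sprint

43.57 points/sprint


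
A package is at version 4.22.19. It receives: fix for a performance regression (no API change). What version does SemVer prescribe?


Current: 4.22.19
Change category: 'fix for a performance regression (no API change)' → patch bump
SemVer rule: patch bump → increment PATCH (MAJOR and MINOR unchanged)
New: 4.22.20

4.22.20


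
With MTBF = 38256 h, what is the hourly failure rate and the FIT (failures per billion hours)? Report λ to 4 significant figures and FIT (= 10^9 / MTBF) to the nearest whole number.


Formula: λ = 1 / MTBF; FIT = λ × 1e9 = 1e9 / MTBF
λ = 1 / 38256 ≈ 2.614e-05 failures/hour
FIT = 1e9 / 38256 ≈ 26140 failures per 1e9 hours (nearest whole number)

λ = 2.614e-05 /h, FIT = 26140


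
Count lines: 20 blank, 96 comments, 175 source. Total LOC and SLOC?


Total LOC = blank + comment + code
Total LOC = 20 + 96 + 175 = 291
SLOC (source only) = code = 175

Total LOC: 291, SLOC: 175


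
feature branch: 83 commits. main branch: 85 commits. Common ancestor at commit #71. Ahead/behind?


Common ancestor: commit #71
feature commits after divergence: 83 - 71 = 12
main commits after divergence: 85 - 71 = 14
feature is 12 commits ahead of main
main is 14 commits ahead of feature

feature ahead: 12, main ahead: 14


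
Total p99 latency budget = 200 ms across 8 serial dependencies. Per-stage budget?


Formula: per_stage = total_budget / stages
per_stage = 200 / 8
per_stage = 25.0 ms

25.0 ms


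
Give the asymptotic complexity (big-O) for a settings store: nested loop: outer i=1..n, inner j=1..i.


Reasoning: triangle: n(n+1)/2 ~ n^2/2
Complexity: O(n^2)

O(n^2)


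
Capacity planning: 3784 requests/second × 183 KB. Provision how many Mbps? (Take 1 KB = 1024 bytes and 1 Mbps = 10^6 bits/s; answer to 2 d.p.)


Formula: Mbps = payload_bytes * RPS * 8 / 1e6
Payload per request = 183 KB = 183 * 1024 = 187392 bytes
Total bytes/sec = 187392 * 3784 = 709091328
Total bits/sec = 709091328 * 8 = 5672730624
Mbps = 5672730624 / 1e6 = 5672.73

5672.73 Mbps


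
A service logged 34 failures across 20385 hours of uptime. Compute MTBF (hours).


Formula: MTBF = Total operating time / Number of failures
MTBF = 20385 / 34
MTBF = 599.56 hours

599.56 hours


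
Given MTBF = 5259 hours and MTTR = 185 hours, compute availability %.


Availability = MTBF / (MTBF + MTTR)
Availability = 5259 / (5259 + 185)
Availability = 5259 / 5444
Availability = 96.6018%

96.6018%


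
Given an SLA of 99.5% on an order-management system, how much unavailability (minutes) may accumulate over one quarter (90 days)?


Formula: allowed downtime = period * (100 - SLA) / 100
Period (quarter (90 days)) = 129600 minutes
Unavailability fraction = (100 - 99.5) / 100
Allowed downtime = 129600 * (100 - 99.5) / 100
Allowed downtime = 648.0 minutes

648.0 minutes


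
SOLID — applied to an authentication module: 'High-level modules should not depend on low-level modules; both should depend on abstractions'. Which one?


This describes the Dependency Inversion Principle (DIP)

Dependency Inversion Principle (DIP)


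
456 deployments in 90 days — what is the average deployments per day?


Formula: deployments per day = releases / days
= 456 / 90
= 5.067 deploys/day
(equivalently, 35.47 deploys/week)

5.067 deploys/day


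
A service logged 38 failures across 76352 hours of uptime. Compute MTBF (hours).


Formula: MTBF = Total operating time / Number of failures
MTBF = 76352 / 38
MTBF = 2009.26 hours

2009.26 hours


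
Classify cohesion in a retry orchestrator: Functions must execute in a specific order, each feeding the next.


Reasoning: Output of one is input to next
Type: Sequential cohesion

Sequential cohesion


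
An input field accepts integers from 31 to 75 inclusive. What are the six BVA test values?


Range: [31, 75]
Boundaries: just below min, min, min+1, max-1, max, just above max
Values: [30, 31, 32, 74, 75, 76]

[30, 31, 32, 74, 75, 76]


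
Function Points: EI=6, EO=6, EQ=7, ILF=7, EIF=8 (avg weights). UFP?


UFP = EI*4 + EO*5 + EQ*4 + ILF*10 + EIF*7
UFP = 6*4 + 6*5 + 7*4 + 7*10 + 8*7
UFP = 24 + 30 + 28 + 70 + 56
UFP = 208

208


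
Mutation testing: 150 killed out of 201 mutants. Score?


Mutation score = killed / total * 100
Mutation score = 150 / 201 * 100
Mutation score = 74.63%

74.63%


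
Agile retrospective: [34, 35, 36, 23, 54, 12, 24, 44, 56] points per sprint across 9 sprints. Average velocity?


Formula: Avg velocity = Total points / Number of sprints
Points: [34, 35, 36, 23, 54, 12, 24, 44, 56]
Sum = 34 + 35 + 36 + 23 + 54 + 12 + 24 + 44 + 56 = 318
Avg velocity = 318 / 9 = 35.33 points/sprint

35.33 points/sprint


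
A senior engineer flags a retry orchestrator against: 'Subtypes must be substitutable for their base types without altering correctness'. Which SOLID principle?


This describes the Liskov Substitution Principle (LSP)

Liskov Substitution Principle (LSP)


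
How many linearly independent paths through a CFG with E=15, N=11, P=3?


Formula: V(G) = E - N + 2P
V(G) = 15 - 11 + 2*3
V(G) = 4 + 6
V(G) = 10

10


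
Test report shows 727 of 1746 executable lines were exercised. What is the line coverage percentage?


Coverage = covered / total * 100
Coverage = 727 / 1746 * 100
Coverage = 41.64%

41.64%


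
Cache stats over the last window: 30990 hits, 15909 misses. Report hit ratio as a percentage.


Formula: hit rate = hits / (hits + misses) * 100
hit rate = 30990 / (30990 + 15909) * 100
hit rate = 30990 / 46899 * 100
hit rate = 66.08%

66.08%


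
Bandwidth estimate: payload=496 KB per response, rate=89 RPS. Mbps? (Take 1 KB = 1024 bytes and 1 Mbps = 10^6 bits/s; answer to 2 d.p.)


Formula: Mbps = payload_bytes * RPS * 8 / 1e6
Payload per request = 496 KB = 496 * 1024 = 507904 bytes
Total bytes/sec = 507904 * 89 = 45203456
Total bits/sec = 45203456 * 8 = 361627648
Mbps = 361627648 / 1e6 = 361.63

361.63 Mbps


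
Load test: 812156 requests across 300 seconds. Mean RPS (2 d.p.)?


Formula: throughput = requests / seconds
throughput = 812156 / 300
throughput = 2707.19 requests/second

2707.19 requests/second


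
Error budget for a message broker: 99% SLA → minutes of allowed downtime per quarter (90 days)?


Formula: allowed downtime = period * (100 - SLA) / 100
Period (quarter (90 days)) = 129600 minutes
Unavailability fraction = (100 - 99.0) / 100
Allowed downtime = 129600 * (100 - 99.0) / 100
Allowed downtime = 1296.0 minutes

1296.0 minutes


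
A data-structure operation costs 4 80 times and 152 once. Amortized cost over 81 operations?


Formula: Amortized cost = Total cost / Operations
Total cost = (80 * 4) + (1 * 152)
Total cost = 320 + 152 = 472
Amortized = 472 / 81 = 5.8272

5.8272


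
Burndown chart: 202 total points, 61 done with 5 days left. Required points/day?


Formula: Required rate = Remaining points / Days left
Remaining = 202 - 61 = 141 points
Required rate = 141 / 5 = 28.2 points/day

28.2 points/day


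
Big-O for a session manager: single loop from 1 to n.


Reasoning: one pass through n items
Complexity: O(n)

O(n)


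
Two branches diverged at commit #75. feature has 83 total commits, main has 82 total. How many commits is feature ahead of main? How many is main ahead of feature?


Common ancestor: commit #75
feature commits after divergence: 83 - 75 = 8
main commits after divergence: 82 - 75 = 7
feature is 8 commits ahead of main
main is 7 commits ahead of feature

feature ahead: 8, main ahead: 7


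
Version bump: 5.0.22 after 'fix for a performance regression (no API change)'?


Current: 5.0.22
Change category: 'fix for a performance regression (no API change)' → patch bump
SemVer rule: patch bump → increment PATCH (MAJOR and MINOR unchanged)
New: 5.0.23

5.0.23


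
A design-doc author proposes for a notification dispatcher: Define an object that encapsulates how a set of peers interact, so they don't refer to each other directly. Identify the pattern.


This matches the Mediator pattern

Mediator


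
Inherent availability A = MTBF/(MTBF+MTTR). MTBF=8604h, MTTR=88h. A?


Availability = MTBF / (MTBF + MTTR)
Availability = 8604 / (8604 + 88)
Availability = 8604 / 8692
Availability = 98.9876%

98.9876%


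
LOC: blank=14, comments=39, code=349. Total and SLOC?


Total LOC = blank + comment + code
Total LOC = 14 + 39 + 349 = 402
SLOC (source only) = code = 349

Total LOC: 402, SLOC: 349


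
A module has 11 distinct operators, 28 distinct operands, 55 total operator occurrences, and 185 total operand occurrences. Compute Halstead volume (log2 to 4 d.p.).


Formula: V = N * log2(η), where N = N1 + N2 and η = η1 + η2
η = 11 + 28 = 39
N = 55 + 185 = 240
log2(39) ≈ 5.2854
V = 240 * 5.2854 = 1268.50

1268.50


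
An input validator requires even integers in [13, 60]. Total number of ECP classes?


Constraint: even integers in [13, 60]
Class 1: x < 13 — out-of-range invalid
Class 2: x in [13,60] but odd — wrong type invalid
Class 3: x in [13,60] and even — valid
Class 4: x > 60 — out-of-range invalid
Total equivalence classes: 4

4 equivalence classes


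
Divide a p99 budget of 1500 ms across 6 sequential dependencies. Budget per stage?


Formula: per_stage = total_budget / stages
per_stage = 1500 / 6
per_stage = 250.0 ms

250.0 ms


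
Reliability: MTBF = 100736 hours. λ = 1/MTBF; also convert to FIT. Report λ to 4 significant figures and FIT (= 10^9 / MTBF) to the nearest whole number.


Formula: λ = 1 / MTBF; FIT = λ × 1e9 = 1e9 / MTBF
λ = 1 / 100736 ≈ 9.927e-06 failures/hour
FIT = 1e9 / 100736 ≈ 9927 failures per 1e9 hours (nearest whole number)

λ = 9.927e-06 /h, FIT = 9927


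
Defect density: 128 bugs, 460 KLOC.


Defect density = defects / KLOC
Defect density = 128 / 460
Defect density = 0.278 defects/KLOC

0.278 defects/KLOC


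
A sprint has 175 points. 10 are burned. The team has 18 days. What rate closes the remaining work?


Formula: Required rate = Remaining points / Days left
Remaining = 175 - 10 = 165 points
Required rate = 165 / 18 = 9.17 points/day

9.17 points/day


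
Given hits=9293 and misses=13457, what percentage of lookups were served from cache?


Formula: hit rate = hits / (hits + misses) * 100
hit rate = 9293 / (9293 + 13457) * 100
hit rate = 9293 / 22750 * 100
hit rate = 40.85%

40.85%


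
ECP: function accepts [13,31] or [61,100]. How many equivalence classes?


Valid ranges: [13,31] and [61,100]
Class 1: x < 13 — invalid
Class 2: 13 ≤ x ≤ 31 — valid
Class 3: 31 < x < 61 — invalid (gap between ranges)
Class 4: 61 ≤ x ≤ 100 — valid
Class 5: x > 100 — invalid
Total equivalence classes: 5

5 equivalence classes


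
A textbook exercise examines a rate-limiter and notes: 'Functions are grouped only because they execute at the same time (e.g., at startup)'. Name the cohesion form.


Reasoning: Related by timing only
Type: Temporal cohesion

Temporal cohesion


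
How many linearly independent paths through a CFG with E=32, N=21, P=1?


Formula: V(G) = E - N + 2P
V(G) = 32 - 21 + 2*1
V(G) = 11 + 2
V(G) = 13

13


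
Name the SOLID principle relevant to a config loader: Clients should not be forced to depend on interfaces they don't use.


This describes the Interface Segregation Principle (ISP)

Interface Segregation Principle (ISP)


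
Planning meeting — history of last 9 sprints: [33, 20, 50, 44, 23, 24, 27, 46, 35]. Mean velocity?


Formula: Avg velocity = Total points / Number of sprints
Points: [33, 20, 50, 44, 23, 24, 27, 46, 35]
Sum = 33 + 20 + 50 + 44 + 23 + 24 + 27 + 46 + 35 = 302
Avg velocity = 302 / 9 = 33.56 points/sprint

33.56 points/sprint


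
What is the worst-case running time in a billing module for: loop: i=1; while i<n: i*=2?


Reasoning: i doubles each step so iterations are log2(n)
Complexity: O(log n)

O(log n)


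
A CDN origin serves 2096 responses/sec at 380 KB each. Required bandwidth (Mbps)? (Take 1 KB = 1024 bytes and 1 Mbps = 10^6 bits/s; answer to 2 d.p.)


Formula: Mbps = payload_bytes * RPS * 8 / 1e6
Payload per request = 380 KB = 380 * 1024 = 389120 bytes
Total bytes/sec = 389120 * 2096 = 815595520
Total bits/sec = 815595520 * 8 = 6524764160
Mbps = 6524764160 / 1e6 = 6524.76

6524.76 Mbps


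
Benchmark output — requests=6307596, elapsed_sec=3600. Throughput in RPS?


Formula: throughput = requests / seconds
throughput = 6307596 / 3600
throughput = 1752.11 requests/second

1752.11 requests/second


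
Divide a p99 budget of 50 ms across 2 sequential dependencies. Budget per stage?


Formula: per_stage = total_budget / stages
per_stage = 50 / 2
per_stage = 25.0 ms

25.0 ms


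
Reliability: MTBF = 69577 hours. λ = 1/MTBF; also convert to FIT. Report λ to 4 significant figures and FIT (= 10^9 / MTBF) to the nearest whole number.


Formula: λ = 1 / MTBF; FIT = λ × 1e9 = 1e9 / MTBF
λ = 1 / 69577 ≈ 1.437e-05 failures/hour
FIT = 1e9 / 69577 ≈ 14373 failures per 1e9 hours (nearest whole number)

λ = 1.437e-05 /h, FIT = 14373


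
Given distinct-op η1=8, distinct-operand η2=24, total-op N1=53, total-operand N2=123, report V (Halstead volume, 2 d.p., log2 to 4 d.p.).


Formula: V = N * log2(η), where N = N1 + N2 and η = η1 + η2
η = 8 + 24 = 32
N = 53 + 123 = 176
log2(32) ≈ 5.0000
V = 176 * 5.0000 = 880.00

880.00


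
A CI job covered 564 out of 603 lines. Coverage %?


Coverage = covered / total * 100
Coverage = 564 / 603 * 100
Coverage = 93.53%

93.53%


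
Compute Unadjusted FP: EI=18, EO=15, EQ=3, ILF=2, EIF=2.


UFP = EI*4 + EO*5 + EQ*4 + ILF*10 + EIF*7
UFP = 18*4 + 15*5 + 3*4 + 2*10 + 2*7
UFP = 72 + 75 + 12 + 20 + 14
UFP = 193

193


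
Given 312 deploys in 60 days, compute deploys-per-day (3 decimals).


Formula: deployments per day = releases / days
= 312 / 60
= 5.2 deploys/day
(equivalently, 36.4 deploys/week)

5.2 deploys/day


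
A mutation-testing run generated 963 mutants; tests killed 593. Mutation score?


Mutation score = killed / total * 100
Mutation score = 593 / 963 * 100
Mutation score = 61.58%

61.58%


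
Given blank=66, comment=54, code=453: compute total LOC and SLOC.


Total LOC = blank + comment + code
Total LOC = 66 + 54 + 453 = 573
SLOC (source only) = code = 453

Total LOC: 573, SLOC: 453


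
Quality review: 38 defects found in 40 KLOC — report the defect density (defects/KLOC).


Defect density = defects / KLOC
Defect density = 38 / 40
Defect density = 0.95 defects/KLOC

0.95 defects/KLOC


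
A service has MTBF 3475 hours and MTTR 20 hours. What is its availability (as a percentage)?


Availability = MTBF / (MTBF + MTTR)
Availability = 3475 / (3475 + 20)
Availability = 3475 / 3495
Availability = 99.4278%

99.4278%


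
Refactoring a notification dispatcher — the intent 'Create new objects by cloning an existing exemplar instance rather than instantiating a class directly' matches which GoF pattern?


This matches the Prototype pattern

Prototype


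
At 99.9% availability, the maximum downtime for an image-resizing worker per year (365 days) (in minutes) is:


Formula: allowed downtime = period * (100 - SLA) / 100
Period (year (365 days)) = 525600 minutes
Unavailability fraction = (100 - 99.9) / 100
Allowed downtime = 525600 * (100 - 99.9) / 100
Allowed downtime = 525.6 minutes

525.6 minutes


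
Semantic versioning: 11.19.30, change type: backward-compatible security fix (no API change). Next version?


Current: 11.19.30
Change category: 'backward-compatible security fix (no API change)' → patch bump
SemVer rule: patch bump → increment PATCH (MAJOR and MINOR unchanged)
New: 11.19.31

11.19.31


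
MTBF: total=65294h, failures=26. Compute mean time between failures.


Formula: MTBF = Total operating time / Number of failures
MTBF = 65294 / 26
MTBF = 2511.31 hours

2511.31 hours


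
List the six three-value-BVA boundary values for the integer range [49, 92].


Range: [49, 92]
Boundaries: just below min, min, min+1, max-1, max, just above max
Values: [48, 49, 50, 91, 92, 93]

[48, 49, 50, 91, 92, 93]


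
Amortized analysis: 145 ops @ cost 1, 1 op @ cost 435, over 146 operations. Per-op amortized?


Formula: Amortized cost = Total cost / Operations
Total cost = (145 * 1) + (1 * 435)
Total cost = 145 + 435 = 580
Amortized = 580 / 146 = 3.9726

3.9726


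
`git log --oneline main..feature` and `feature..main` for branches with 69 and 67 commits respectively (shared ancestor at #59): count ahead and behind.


Common ancestor: commit #59
feature commits after divergence: 69 - 59 = 10
main commits after divergence: 67 - 59 = 8
feature is 10 commits ahead of main
main is 8 commits ahead of feature

feature ahead: 10, main ahead: 8


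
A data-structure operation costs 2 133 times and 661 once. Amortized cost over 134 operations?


Formula: Amortized cost = Total cost / Operations
Total cost = (133 * 2) + (1 * 661)
Total cost = 266 + 661 = 927
Amortized = 927 / 134 = 6.9179

6.9179


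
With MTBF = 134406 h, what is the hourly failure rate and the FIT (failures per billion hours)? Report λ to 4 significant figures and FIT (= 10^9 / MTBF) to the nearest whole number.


Formula: λ = 1 / MTBF; FIT = λ × 1e9 = 1e9 / MTBF
λ = 1 / 134406 ≈ 7.440e-06 failures/hour
FIT = 1e9 / 134406 ≈ 7440 failures per 1e9 hours (nearest whole number)

λ = 7.440e-06 /h, FIT = 7440


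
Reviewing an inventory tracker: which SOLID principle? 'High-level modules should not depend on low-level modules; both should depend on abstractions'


This describes the Dependency Inversion Principle (DIP)

Dependency Inversion Principle (DIP)


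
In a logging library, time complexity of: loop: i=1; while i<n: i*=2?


Reasoning: i doubles each step so iterations are log2(n)
Complexity: O(log n)

O(log n)


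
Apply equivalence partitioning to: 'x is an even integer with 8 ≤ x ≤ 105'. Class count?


Constraint: even integers in [8, 105]
Class 1: x < 8 — out-of-range invalid
Class 2: x in [8,105] but odd — wrong type invalid
Class 3: x in [8,105] and even — valid
Class 4: x > 105 — out-of-range invalid
Total equivalence classes: 4

4 equivalence classes


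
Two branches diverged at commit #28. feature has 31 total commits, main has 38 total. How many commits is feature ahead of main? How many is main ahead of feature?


Common ancestor: commit #28
feature commits after divergence: 31 - 28 = 3
main commits after divergence: 38 - 28 = 10
feature is 3 commits ahead of main
main is 10 commits ahead of feature

feature ahead: 3, main ahead: 10


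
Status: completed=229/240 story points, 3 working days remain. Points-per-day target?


Formula: Required rate = Remaining points / Days left
Remaining = 240 - 229 = 11 points
Required rate = 11 / 3 = 3.67 points/day

3.67 points/day


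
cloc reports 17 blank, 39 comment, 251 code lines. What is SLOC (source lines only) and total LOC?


Total LOC = blank + comment + code
Total LOC = 17 + 39 + 251 = 307
SLOC (source only) = code = 251

Total LOC: 307, SLOC: 251


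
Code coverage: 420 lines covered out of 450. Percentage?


Coverage = covered / total * 100
Coverage = 420 / 450 * 100
Coverage = 93.33%

93.33%


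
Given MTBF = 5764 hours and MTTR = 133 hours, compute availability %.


Availability = MTBF / (MTBF + MTTR)
Availability = 5764 / (5764 + 133)
Availability = 5764 / 5897
Availability = 97.7446%

97.7446%


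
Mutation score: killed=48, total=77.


Mutation score = killed / total * 100
Mutation score = 48 / 77 * 100
Mutation score = 62.34%

62.34%


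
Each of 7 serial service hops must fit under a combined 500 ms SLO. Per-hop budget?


Formula: per_stage = total_budget / stages
per_stage = 500 / 7
per_stage = 71.43 ms

71.43 ms


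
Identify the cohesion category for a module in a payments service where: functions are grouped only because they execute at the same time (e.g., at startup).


Reasoning: Related by timing only
Type: Temporal cohesion

Temporal cohesion


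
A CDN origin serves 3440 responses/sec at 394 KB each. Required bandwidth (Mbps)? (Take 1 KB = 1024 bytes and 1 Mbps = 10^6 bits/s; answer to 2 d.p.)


Formula: Mbps = payload_bytes * RPS * 8 / 1e6
Payload per request = 394 KB = 394 * 1024 = 403456 bytes
Total bytes/sec = 403456 * 3440 = 1387888640
Total bits/sec = 1387888640 * 8 = 11103109120
Mbps = 11103109120 / 1e6 = 11103.11

11103.11 Mbps


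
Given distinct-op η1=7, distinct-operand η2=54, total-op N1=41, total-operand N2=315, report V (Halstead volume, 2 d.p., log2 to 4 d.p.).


Formula: V = N * log2(η), where N = N1 + N2 and η = η1 + η2
η = 7 + 54 = 61
N = 41 + 315 = 356
log2(61) ≈ 5.9307
V = 356 * 5.9307 = 2111.33

2111.33


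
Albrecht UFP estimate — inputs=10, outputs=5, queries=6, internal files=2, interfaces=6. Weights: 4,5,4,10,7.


UFP = EI*4 + EO*5 + EQ*4 + ILF*10 + EIF*7
UFP = 10*4 + 5*5 + 6*4 + 2*10 + 6*7
UFP = 40 + 25 + 24 + 20 + 42
UFP = 151

151


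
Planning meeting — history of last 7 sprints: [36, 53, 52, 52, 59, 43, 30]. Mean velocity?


Formula: Avg velocity = Total points / Number of sprints
Points: [36, 53, 52, 52, 59, 43, 30]
Sum = 36 + 53 + 52 + 52 + 59 + 43 + 30 = 325
Avg velocity = 325 / 7 = 46.43 points/sprint

46.43 points/sprint


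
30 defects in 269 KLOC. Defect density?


Defect density = defects / KLOC
Defect density = 30 / 269
Defect density = 0.112 defects/KLOC

0.112 defects/KLOC


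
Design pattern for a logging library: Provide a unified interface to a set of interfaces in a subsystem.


This matches the Facade pattern

Facade


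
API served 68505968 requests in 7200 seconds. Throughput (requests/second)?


Formula: throughput = requests / seconds
throughput = 68505968 / 7200
throughput = 9514.72 requests/second

9514.72 requests/second


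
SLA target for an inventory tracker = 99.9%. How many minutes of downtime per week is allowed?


Formula: allowed downtime = period * (100 - SLA) / 100
Period (week) = 10080 minutes
Unavailability fraction = (100 - 99.9) / 100
Allowed downtime = 10080 * (100 - 99.9) / 100
Allowed downtime = 10.08 minutes

10.08 minutes


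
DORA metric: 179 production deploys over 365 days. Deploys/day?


Formula: deployments per day = releases / days
= 179 / 365
= 0.49 deploys/day
(equivalently, 3.43 deploys/week)

0.49 deploys/day


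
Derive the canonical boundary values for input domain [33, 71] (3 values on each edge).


Range: [33, 71]
Boundaries: just below min, min, min+1, max-1, max, just above max
Values: [32, 33, 34, 70, 71, 72]

[32, 33, 34, 70, 71, 72]


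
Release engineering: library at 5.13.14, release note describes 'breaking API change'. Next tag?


Current: 5.13.14
Change category: 'breaking API change' → major bump
SemVer rule: major bump → increment MAJOR, reset MINOR and PATCH to 0
New: 6.0.0

6.0.0


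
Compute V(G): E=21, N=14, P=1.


Formula: V(G) = E - N + 2P
V(G) = 21 - 14 + 2*1
V(G) = 7 + 2
V(G) = 9

9


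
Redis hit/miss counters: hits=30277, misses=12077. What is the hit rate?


Formula: hit rate = hits / (hits + misses) * 100
hit rate = 30277 / (30277 + 12077) * 100
hit rate = 30277 / 42354 * 100
hit rate = 71.49%

71.49%


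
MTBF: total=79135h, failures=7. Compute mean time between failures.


Formula: MTBF = Total operating time / Number of failures
MTBF = 79135 / 7
MTBF = 11305.0 hours

11305.0 hours


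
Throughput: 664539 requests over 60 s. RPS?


Formula: throughput = requests / seconds
throughput = 664539 / 60
throughput = 11075.65 requests/second

11075.65 requests/second


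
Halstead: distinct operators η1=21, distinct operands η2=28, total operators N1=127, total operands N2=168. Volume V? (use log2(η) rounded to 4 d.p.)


Formula: V = N * log2(η), where N = N1 + N2 and η = η1 + η2
η = 21 + 28 = 49
N = 127 + 168 = 295
log2(49) ≈ 5.6147
V = 295 * 5.6147 = 1656.34

1656.34


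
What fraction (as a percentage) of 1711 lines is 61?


Coverage = covered / total * 100
Coverage = 61 / 1711 * 100
Coverage = 3.57%

3.57%


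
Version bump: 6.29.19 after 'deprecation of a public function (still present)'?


Current: 6.29.19
Change category: 'deprecation of a public function (still present)' → minor bump
SemVer rule: minor bump → increment MINOR, reset PATCH to 0 (MAJOR unchanged)
New: 6.30.0

6.30.0


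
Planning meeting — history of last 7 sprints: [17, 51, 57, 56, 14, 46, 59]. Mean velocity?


Formula: Avg velocity = Total points / Number of sprints
Points: [17, 51, 57, 56, 14, 46, 59]
Sum = 17 + 51 + 57 + 56 + 14 + 46 + 59 = 300
Avg velocity = 300 / 7 = 42.86 points/sprint

42.86 points/sprint


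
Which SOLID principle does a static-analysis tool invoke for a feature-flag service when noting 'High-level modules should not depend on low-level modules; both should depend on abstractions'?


This describes the Dependency Inversion Principle (DIP)

Dependency Inversion Principle (DIP)


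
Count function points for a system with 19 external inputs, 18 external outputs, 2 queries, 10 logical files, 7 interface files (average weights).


UFP = EI*4 + EO*5 + EQ*4 + ILF*10 + EIF*7
UFP = 19*4 + 18*5 + 2*4 + 10*10 + 7*7
UFP = 76 + 90 + 8 + 100 + 49
UFP = 323

323


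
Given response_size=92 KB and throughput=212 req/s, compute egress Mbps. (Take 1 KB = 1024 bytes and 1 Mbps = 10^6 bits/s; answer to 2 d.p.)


Formula: Mbps = payload_bytes * RPS * 8 / 1e6
Payload per request = 92 KB = 92 * 1024 = 94208 bytes
Total bytes/sec = 94208 * 212 = 19972096
Total bits/sec = 19972096 * 8 = 159776768
Mbps = 159776768 / 1e6 = 159.78

159.78 Mbps


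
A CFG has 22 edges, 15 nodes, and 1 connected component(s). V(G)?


Formula: V(G) = E - N + 2P
V(G) = 22 - 15 + 2*1
V(G) = 7 + 2
V(G) = 9

9


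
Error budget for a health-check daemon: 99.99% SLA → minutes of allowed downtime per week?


Formula: allowed downtime = period * (100 - SLA) / 100
Period (week) = 10080 minutes
Unavailability fraction = (100 - 99.99) / 100
Allowed downtime = 10080 * (100 - 99.99) / 100
Allowed downtime = 1.008 minutes

1.008 minutes


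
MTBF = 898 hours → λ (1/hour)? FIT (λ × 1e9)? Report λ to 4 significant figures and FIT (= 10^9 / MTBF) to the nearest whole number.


Formula: λ = 1 / MTBF; FIT = λ × 1e9 = 1e9 / MTBF
λ = 1 / 898 ≈ 1.114e-03 failures/hour
FIT = 1e9 / 898 ≈ 1113586 failures per 1e9 hours (nearest whole number)

λ = 1.114e-03 /h, FIT = 1113586


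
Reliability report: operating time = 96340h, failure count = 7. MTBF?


Formula: MTBF = Total operating time / Number of failures
MTBF = 96340 / 7
MTBF = 13762.86 hours

13762.86 hours


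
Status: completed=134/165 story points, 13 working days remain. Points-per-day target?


Formula: Required rate = Remaining points / Days left
Remaining = 165 - 134 = 31 points
Required rate = 31 / 13 = 2.38 points/day

2.38 points/day


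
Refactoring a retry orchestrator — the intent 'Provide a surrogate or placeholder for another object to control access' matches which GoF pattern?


This matches the Proxy pattern

Proxy


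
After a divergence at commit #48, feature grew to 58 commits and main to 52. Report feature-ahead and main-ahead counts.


Common ancestor: commit #48
feature commits after divergence: 58 - 48 = 10
main commits after divergence: 52 - 48 = 4
feature is 10 commits ahead of main
main is 4 commits ahead of feature

feature ahead: 10, main ahead: 4


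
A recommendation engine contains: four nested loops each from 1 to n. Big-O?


Reasoning: four levels of nesting
Complexity: O(n^4)

O(n^4)


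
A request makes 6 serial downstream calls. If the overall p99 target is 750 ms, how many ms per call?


Formula: per_stage = total_budget / stages
per_stage = 750 / 6
per_stage = 125.0 ms

125.0 ms


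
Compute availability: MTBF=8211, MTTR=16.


Availability = MTBF / (MTBF + MTTR)
Availability = 8211 / (8211 + 16)
Availability = 8211 / 8227
Availability = 99.8055%

99.8055%


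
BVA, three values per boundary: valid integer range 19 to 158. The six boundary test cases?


Range: [19, 158]
Boundaries: just below min, min, min+1, max-1, max, just above max
Values: [18, 19, 20, 157, 158, 159]

[18, 19, 20, 157, 158, 159]


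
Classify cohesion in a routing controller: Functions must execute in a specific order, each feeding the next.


Reasoning: Output of one is input to next
Type: Sequential cohesion

Sequential cohesion


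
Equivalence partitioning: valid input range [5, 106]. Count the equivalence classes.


Valid range: [5, 106]
Class 1: x < 5 — invalid
Class 2: 5 ≤ x ≤ 106 — valid
Class 3: x > 106 — invalid
Total equivalence classes: 3

3 equivalence classes


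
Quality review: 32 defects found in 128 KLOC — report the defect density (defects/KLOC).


Defect density = defects / KLOC
Defect density = 32 / 128
Defect density = 0.25 defects/KLOC

0.25 defects/KLOC
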